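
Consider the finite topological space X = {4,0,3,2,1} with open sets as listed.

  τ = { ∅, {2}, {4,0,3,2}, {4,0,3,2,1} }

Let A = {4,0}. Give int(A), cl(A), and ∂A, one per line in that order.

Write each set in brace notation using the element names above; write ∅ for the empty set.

open subsets of A: ∅; so int(A) = ∅
closure: X∖int(X∖A) = X∖{2} = {4,0,3,1}
∂A = {4,0,3,1} minus ∅ = {4,0,3,1}

int(A) = ∅
cl(A)  = {4,0,3,1}
∂A     = {4,0,3,1}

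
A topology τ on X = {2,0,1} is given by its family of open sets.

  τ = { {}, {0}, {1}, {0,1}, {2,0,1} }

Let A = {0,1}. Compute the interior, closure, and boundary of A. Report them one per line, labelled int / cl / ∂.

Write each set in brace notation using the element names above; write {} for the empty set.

U open, U⊆A: {}, {0}, {1}, {0,1}. int(A) = ⋃ = {0,1}
X∖A={2}, int(X∖A)={}, hence cl(A)={2,0,1}
∂A: remove int from cl → {2}

int(A) = {0,1}
cl(A)  = {2,0,1}
∂A     = {2}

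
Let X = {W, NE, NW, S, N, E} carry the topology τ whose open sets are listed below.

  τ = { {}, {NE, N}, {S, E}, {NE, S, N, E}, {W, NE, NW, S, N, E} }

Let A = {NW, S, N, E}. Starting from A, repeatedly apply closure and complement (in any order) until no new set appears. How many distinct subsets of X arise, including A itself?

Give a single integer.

8

complement {W, NE}; its interior {}; cl(A) = X∖{} = {W, NE, NW, S, N, E}
With k = closure, c = complement:
  1. A     = {NW, S, N, E}
  2. kA    = {W, NE, NW, S, N, E}
  3. cA    = {W, NE}
  4. ckA   = {}
  5. kcA   = {W, NE, NW, N}
  6. ckcA  = {S, E}
  7. kckcA = {W, NW, S, E}
  8. ckckcA = {NE, N}
k, c of each give nothing new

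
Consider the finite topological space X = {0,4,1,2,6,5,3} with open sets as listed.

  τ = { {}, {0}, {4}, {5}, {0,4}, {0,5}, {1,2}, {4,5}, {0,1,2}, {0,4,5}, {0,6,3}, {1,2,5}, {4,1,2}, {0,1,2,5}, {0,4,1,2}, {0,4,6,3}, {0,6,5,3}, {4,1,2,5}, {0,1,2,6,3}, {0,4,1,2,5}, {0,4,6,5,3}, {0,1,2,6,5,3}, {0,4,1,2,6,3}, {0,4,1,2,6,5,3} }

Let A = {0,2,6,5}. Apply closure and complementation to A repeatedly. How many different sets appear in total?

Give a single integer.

closure: X∖int(X∖A) = X∖{4} = {0,1,2,6,5,3}
Let k=closure and c=complement:
  1. A     = {0,2,6,5}
  2. kA    = {0,1,2,6,5,3}
  3. cA    = {4,1,3}
  4. ckA   = {4}
  5. kcA   = {4,1,2,6,3}
  6. ckcA  = {0,5}
  7. kckcA = {0,6,5,3}
  8. ckckcA = {4,1,2}
— saturated at 8

8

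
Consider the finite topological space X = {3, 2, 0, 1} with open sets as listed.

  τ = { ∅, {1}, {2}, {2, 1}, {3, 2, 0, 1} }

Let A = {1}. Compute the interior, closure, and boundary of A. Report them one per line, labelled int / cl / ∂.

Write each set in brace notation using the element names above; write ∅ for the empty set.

opens ⊆ A: ∅, {1}; union → int = {1}
complement {3, 2, 0}; its interior {2}; cl(A) = X∖{2} = {3, 0, 1}
boundary = {3, 0, 1} ∖ {1} = {3, 0}

int(A) = {1}
cl(A)  = {3, 0, 1}
∂A     = {3, 0}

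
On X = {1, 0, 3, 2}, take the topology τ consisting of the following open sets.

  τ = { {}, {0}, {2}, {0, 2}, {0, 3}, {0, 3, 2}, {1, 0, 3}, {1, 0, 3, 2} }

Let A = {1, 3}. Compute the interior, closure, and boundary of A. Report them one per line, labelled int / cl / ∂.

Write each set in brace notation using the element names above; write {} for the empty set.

int(A) = {}
cl(A)  = {1, 3}
∂A     = {1, 3}

opens ⊆ A: {}; union → int = {}
complement {0, 2}; its interior {0, 2}; cl(A) = X∖{0, 2} = {1, 3}
boundary = {1, 3} ∖ {} = {1, 3}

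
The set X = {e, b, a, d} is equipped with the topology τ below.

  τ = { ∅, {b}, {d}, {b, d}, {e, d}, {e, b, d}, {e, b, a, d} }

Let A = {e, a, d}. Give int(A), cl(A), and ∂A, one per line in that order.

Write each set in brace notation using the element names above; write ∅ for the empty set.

int(A) = {e, d}
cl(A)  = {e, a, d}
∂A     = {a}

U open, U⊆A: ∅, {d}, {e, d}. int(A) = ⋃ = {e, d}
X∖A={b}, int(X∖A)={b}, hence cl(A)={e, a, d}
∂A: remove int from cl → {a}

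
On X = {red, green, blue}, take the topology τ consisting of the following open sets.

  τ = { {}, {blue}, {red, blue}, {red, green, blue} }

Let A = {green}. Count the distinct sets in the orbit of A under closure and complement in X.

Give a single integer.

closure: X∖int(X∖A) = X∖{red, blue} = {green}
Let k=closure and c=complement:
  1. A     = {green}
  2. cA    = {red, blue}
  3. kcA   = {red, green, blue}
  4. ckcA  = {}
— saturated at 4

4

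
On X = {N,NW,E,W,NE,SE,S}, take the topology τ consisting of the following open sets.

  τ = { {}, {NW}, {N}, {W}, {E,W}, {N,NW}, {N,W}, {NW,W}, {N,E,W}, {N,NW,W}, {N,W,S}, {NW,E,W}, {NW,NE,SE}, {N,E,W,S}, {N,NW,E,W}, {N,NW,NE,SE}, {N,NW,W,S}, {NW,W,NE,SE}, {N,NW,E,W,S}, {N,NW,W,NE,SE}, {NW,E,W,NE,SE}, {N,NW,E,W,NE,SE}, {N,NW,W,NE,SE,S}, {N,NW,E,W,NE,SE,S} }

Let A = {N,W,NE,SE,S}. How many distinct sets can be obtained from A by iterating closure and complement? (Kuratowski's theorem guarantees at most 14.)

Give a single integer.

8

X∖A={NW,E}, int(X∖A)={NW}, hence cl(A)={N,E,W,NE,SE,S}
Orbit (k=closure, c=complement):
  1. A     = {N,W,NE,SE,S}
  2. kA    = {N,E,W,NE,SE,S}
  3. cA    = {NW,E}
  4. ckA   = {NW}
  5. kcA   = {NW,E,NE,SE}
  6. kckA  = {NW,NE,SE}
  7. ckcA  = {N,W,S}
  8. ckckA = {N,E,W,S}
(closed under both — stop)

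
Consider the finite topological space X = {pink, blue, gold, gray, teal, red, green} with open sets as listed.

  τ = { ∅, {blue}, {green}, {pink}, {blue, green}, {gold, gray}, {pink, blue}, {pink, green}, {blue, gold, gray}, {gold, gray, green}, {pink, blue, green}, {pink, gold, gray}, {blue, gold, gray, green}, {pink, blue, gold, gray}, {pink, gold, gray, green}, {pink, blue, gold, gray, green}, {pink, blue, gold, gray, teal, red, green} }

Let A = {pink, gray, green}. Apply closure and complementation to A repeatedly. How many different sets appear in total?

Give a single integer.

closure: X∖int(X∖A) = X∖{blue} = {pink, gold, gray, teal, red, green}
Let k=closure and c=complement:
  1. A     = {pink, gray, green}
  2. kA    = {pink, gold, gray, teal, red, green}
  3. cA    = {blue, gold, teal, red}
  4. ckA   = {blue}
  5. kcA   = {blue, gold, gray, teal, red}
  6. kckA  = {blue, teal, red}
  7. ckcA  = {pink, green}
  8. ckckA = {pink, gold, gray, green}
  9. kckcA = {pink, teal, red, green}
  10. ckckcA = {blue, gold, gray}
— saturated at 10

10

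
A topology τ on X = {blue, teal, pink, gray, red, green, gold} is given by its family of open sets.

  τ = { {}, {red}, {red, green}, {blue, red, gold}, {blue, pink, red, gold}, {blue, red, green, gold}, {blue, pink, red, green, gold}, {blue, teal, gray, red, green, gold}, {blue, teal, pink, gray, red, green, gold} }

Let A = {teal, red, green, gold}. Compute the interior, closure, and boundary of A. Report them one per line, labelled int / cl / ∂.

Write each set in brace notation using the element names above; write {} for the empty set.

int(A) = {red, green}
cl(A)  = {blue, teal, pink, gray, red, green, gold}
∂A     = {blue, teal, pink, gray, gold}

U open, U⊆A: {}, {red}, {red, green}. int(A) = ⋃ = {red, green}
X∖A={blue, pink, gray}, int(X∖A)={}, hence cl(A)={blue, teal, pink, gray, red, green, gold}
∂A: remove int from cl → {blue, teal, pink, gray, gold}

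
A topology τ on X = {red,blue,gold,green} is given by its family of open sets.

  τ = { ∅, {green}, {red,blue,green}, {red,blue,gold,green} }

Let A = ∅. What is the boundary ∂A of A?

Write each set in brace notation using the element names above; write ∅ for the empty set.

U open, U⊆A: ∅. int(A) = ⋃ = ∅
X∖A={red,blue,gold,green}, int(X∖A)={red,blue,gold,green}, hence cl(A)=∅
∂A: remove int from cl → ∅

∅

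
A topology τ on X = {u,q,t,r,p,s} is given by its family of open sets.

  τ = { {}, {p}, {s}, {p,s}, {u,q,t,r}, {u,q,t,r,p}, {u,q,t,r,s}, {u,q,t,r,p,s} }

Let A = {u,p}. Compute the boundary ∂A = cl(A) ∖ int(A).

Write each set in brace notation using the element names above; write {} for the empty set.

U open, U⊆A: {}, {p}. int(A) = ⋃ = {p}
X∖A={q,t,r,s}, int(X∖A)={s}, hence cl(A)={u,q,t,r,p}
∂A: remove int from cl → {u,q,t,r}

{u,q,t,r}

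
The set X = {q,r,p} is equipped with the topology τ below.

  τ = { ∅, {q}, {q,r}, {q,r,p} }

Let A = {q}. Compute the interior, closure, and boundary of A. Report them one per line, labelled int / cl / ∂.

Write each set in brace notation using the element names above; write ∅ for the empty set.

int(A) = {q}
cl(A)  = {q,r,p}
∂A     = {r,p}

open subsets of A: ∅, {q}; so int(A) = {q}
closure: X∖int(X∖A) = X∖∅ = {q,r,p}
∂A = {q,r,p} minus {q} = {r,p}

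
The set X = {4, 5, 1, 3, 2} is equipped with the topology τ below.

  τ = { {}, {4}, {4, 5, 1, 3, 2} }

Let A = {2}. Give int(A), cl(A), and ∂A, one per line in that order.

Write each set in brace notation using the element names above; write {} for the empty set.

opens ⊆ A: {}; union → int = {}
complement {4, 5, 1, 3}; its interior {4}; cl(A) = X∖{4} = {5, 1, 3, 2}
boundary = {5, 1, 3, 2} ∖ {} = {5, 1, 3, 2}

int(A) = {}
cl(A)  = {5, 1, 3, 2}
∂A     = {5, 1, 3, 2}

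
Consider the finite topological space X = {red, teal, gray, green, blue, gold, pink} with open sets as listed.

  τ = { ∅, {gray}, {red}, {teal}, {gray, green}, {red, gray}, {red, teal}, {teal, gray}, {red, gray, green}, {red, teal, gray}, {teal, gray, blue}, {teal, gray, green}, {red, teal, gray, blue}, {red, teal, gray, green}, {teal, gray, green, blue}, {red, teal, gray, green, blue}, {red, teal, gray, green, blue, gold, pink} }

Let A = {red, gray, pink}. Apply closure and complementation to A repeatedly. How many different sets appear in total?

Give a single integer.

8

closure: X∖int(X∖A) = X∖{teal} = {red, gray, green, blue, gold, pink}
Let k=closure and c=complement:
  1. A     = {red, gray, pink}
  2. kA    = {red, gray, green, blue, gold, pink}
  3. cA    = {teal, green, blue, gold}
  4. ckA   = {teal}
  5. kcA   = {teal, green, blue, gold, pink}
  6. kckA  = {teal, blue, gold, pink}
  7. ckcA  = {red, gray}
  8. ckckA = {red, gray, green}
— saturated at 8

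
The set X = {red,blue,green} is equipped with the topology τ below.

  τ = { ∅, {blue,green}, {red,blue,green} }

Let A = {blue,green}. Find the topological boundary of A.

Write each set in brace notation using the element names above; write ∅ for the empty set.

opens ⊆ A: ∅, {blue,green}; union → int = {blue,green}
complement {red}; its interior ∅; cl(A) = X∖∅ = {red,blue,green}
boundary = {red,blue,green} ∖ {blue,green} = {red}

{red}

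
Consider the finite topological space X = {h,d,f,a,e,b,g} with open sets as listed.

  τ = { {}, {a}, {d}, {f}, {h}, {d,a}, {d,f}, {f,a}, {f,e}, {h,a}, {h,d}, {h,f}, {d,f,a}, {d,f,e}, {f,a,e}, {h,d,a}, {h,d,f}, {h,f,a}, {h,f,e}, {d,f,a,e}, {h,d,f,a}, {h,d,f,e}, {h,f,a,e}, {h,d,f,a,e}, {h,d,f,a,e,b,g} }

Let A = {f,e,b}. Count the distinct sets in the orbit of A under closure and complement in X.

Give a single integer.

6

X∖A={h,d,a,g}, int(X∖A)={h,d,a}, hence cl(A)={f,e,b,g}
Orbit (k=closure, c=complement):
  1. A     = {f,e,b}
  2. kA    = {f,e,b,g}
  3. cA    = {h,d,a,g}
  4. ckA   = {h,d,a}
  5. kcA   = {h,d,a,b,g}
  6. ckcA  = {f,e}
(closed under both — stop)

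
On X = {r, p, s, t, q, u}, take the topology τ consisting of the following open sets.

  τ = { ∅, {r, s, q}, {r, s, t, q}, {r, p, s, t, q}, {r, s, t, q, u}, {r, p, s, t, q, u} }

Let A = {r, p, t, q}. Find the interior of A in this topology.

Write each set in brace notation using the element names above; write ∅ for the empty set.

U open, U⊆A: ∅. int(A) = ⋃ = ∅

∅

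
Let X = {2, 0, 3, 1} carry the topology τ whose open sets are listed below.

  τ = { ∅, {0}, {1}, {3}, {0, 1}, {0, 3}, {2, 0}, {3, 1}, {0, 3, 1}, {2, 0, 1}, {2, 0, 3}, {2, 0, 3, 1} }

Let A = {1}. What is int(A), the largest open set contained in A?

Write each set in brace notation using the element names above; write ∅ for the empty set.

U open, U⊆A: ∅, {1}. int(A) = ⋃ = {1}

{1}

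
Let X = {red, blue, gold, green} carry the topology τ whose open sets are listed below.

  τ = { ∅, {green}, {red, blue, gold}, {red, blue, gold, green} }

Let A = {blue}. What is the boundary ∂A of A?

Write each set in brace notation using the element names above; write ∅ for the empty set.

{red, blue, gold}

opens ⊆ A: ∅; union → int = ∅
complement {red, gold, green}; its interior {green}; cl(A) = X∖{green} = {red, blue, gold}
boundary = {red, blue, gold} ∖ ∅ = {red, blue, gold}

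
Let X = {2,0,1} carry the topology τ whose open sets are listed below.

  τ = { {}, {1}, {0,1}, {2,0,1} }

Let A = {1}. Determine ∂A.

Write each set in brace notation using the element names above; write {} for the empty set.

open subsets of A: {}, {1}; so int(A) = {1}
closure: X∖int(X∖A) = X∖{} = {2,0,1}
∂A = {2,0,1} minus {1} = {2,0}

{2,0}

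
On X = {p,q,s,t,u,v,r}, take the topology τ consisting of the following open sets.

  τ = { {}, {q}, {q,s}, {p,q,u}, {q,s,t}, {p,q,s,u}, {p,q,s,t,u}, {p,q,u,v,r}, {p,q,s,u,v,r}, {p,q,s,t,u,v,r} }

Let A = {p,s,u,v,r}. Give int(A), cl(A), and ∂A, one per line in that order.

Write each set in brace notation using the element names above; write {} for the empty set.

open subsets of A: {}; so int(A) = {}
closure: X∖int(X∖A) = X∖{q} = {p,s,t,u,v,r}
∂A = {p,s,t,u,v,r} minus {} = {p,s,t,u,v,r}

int(A) = {}
cl(A)  = {p,s,t,u,v,r}
∂A     = {p,s,t,u,v,r}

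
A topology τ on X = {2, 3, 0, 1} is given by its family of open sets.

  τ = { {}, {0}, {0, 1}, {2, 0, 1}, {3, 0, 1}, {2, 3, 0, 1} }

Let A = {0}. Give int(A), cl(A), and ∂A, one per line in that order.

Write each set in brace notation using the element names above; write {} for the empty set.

int(A) = {0}
cl(A)  = {2, 3, 0, 1}
∂A     = {2, 3, 1}

opens ⊆ A: {}, {0}; union → int = {0}
complement {2, 3, 1}; its interior {}; cl(A) = X∖{} = {2, 3, 0, 1}
boundary = {2, 3, 0, 1} ∖ {0} = {2, 3, 1}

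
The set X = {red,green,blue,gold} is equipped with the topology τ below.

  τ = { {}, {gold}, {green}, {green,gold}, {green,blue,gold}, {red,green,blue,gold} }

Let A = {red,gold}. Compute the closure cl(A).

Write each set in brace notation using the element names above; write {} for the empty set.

closure: X∖int(X∖A) = X∖{green} = {red,blue,gold}

{red,blue,gold}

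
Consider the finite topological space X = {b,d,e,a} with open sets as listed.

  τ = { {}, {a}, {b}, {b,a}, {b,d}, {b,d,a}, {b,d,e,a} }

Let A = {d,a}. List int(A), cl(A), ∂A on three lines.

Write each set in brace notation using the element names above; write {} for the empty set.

int(A) = {a}
cl(A)  = {d,e,a}
∂A     = {d,e}

U open, U⊆A: {}, {a}. int(A) = ⋃ = {a}
X∖A={b,e}, int(X∖A)={b}, hence cl(A)={d,e,a}
∂A: remove int from cl → {d,e}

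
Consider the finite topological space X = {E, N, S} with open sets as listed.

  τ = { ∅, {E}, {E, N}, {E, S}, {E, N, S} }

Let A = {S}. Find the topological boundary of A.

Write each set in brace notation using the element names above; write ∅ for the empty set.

{S}

interior: largest open inside A is ∅ (from ∅)
cl via duality: int({E, N}) = {E, N}, so X∖{E, N} = {S}
cl∖int = {S}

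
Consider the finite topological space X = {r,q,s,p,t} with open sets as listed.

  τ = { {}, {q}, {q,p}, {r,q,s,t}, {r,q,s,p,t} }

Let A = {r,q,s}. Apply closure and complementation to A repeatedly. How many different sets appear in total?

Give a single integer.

closure: X∖int(X∖A) = X∖{} = {r,q,s,p,t}
Let k=closure and c=complement:
  1. A     = {r,q,s}
  2. kA    = {r,q,s,p,t}
  3. cA    = {p,t}
  4. ckA   = {}
  5. kcA   = {r,s,p,t}
  6. ckcA  = {q}
— saturated at 6

6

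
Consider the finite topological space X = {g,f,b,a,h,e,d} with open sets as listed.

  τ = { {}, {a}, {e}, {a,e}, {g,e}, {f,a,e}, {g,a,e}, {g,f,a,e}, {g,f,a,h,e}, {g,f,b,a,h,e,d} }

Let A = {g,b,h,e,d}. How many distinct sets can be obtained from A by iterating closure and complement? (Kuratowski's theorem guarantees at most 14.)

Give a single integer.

6

complement {f,a}; its interior {a}; cl(A) = X∖{a} = {g,f,b,h,e,d}
With k = closure, c = complement:
  1. A     = {g,b,h,e,d}
  2. kA    = {g,f,b,h,e,d}
  3. cA    = {f,a}
  4. ckA   = {a}
  5. kcA   = {f,b,a,h,d}
  6. ckcA  = {g,e}
k, c of each give nothing new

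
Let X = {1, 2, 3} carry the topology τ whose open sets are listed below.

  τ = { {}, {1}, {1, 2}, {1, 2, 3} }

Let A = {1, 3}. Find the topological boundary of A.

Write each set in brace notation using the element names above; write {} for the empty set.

{2, 3}

interior: largest open inside A is {1} (from {}, {1})
cl via duality: int({2}) = {}, so X∖{} = {1, 2, 3}
cl∖int = {2, 3}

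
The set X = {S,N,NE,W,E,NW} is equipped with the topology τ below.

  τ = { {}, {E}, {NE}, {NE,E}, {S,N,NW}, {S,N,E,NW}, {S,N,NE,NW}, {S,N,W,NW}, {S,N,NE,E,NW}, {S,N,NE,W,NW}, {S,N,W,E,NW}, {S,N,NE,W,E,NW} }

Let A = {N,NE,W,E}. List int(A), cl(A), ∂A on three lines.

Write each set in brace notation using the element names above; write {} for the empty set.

open subsets of A: {}, {E}, {NE}, {NE,E}; so int(A) = {NE,E}
closure: X∖int(X∖A) = X∖{} = {S,N,NE,W,E,NW}
∂A = {S,N,NE,W,E,NW} minus {NE,E} = {S,N,W,NW}

int(A) = {NE,E}
cl(A)  = {S,N,NE,W,E,NW}
∂A     = {S,N,W,NW}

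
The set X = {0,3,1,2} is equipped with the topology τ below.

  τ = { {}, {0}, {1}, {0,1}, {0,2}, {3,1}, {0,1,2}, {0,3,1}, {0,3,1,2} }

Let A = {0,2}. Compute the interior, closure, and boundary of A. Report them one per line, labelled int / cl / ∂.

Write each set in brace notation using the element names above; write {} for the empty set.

open subsets of A: {}, {0}, {0,2}; so int(A) = {0,2}
closure: X∖int(X∖A) = X∖{3,1} = {0,2}
∂A = {0,2} minus {0,2} = {}

int(A) = {0,2}
cl(A)  = {0,2}
∂A     = {}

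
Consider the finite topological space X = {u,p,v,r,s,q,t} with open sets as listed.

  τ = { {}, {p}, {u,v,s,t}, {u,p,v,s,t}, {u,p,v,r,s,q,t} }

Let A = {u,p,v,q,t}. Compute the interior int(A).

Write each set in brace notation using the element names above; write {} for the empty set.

{p}

opens ⊆ A: {}, {p}; union → int = {p}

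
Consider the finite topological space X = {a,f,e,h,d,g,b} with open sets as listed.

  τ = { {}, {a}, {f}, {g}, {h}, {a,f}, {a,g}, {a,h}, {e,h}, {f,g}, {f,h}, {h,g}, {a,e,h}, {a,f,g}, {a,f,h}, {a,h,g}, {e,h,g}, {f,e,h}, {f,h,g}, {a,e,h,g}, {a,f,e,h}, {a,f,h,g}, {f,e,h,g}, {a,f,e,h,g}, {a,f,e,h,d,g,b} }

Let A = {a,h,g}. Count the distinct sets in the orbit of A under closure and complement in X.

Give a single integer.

6

cl via duality: int({f,e,d,b}) = {f}, so X∖{f} = {a,e,h,d,g,b}
Write k for closure, c for complement:
  1. A     = {a,h,g}
  2. kA    = {a,e,h,d,g,b}
  3. cA    = {f,e,d,b}
  4. ckA   = {f}
  5. kckA  = {f,d,b}
  6. ckckA = {a,e,h,g}
applying k or c yields no new set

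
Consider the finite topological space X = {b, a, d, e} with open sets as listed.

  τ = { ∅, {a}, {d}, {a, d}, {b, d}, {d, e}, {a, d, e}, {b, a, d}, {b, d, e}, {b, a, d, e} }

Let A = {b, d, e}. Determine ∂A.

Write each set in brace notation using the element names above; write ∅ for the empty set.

∅

opens ⊆ A: ∅, {d}, {d, e}, {b, d}, {b, d, e}; union → int = {b, d, e}
complement {a}; its interior {a}; cl(A) = X∖{a} = {b, d, e}
boundary = {b, d, e} ∖ {b, d, e} = ∅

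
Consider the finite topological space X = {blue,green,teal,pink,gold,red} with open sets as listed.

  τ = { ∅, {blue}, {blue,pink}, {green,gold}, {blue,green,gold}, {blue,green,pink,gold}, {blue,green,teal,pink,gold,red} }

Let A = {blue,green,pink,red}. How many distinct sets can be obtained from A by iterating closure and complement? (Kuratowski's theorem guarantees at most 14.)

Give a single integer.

8

complement {teal,gold}; its interior ∅; cl(A) = X∖∅ = {blue,green,teal,pink,gold,red}
With k = closure, c = complement:
  1. A     = {blue,green,pink,red}
  2. kA    = {blue,green,teal,pink,gold,red}
  3. cA    = {teal,gold}
  4. ckA   = ∅
  5. kcA   = {green,teal,gold,red}
  6. ckcA  = {blue,pink}
  7. kckcA = {blue,teal,pink,red}
  8. ckckcA = {green,gold}
k, c of each give nothing new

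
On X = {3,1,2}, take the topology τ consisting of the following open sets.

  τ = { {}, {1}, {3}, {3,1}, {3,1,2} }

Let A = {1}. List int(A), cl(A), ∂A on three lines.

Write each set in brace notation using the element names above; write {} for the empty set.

open subsets of A: {}, {1}; so int(A) = {1}
closure: X∖int(X∖A) = X∖{3} = {1,2}
∂A = {1,2} minus {1} = {2}

int(A) = {1}
cl(A)  = {1,2}
∂A     = {2}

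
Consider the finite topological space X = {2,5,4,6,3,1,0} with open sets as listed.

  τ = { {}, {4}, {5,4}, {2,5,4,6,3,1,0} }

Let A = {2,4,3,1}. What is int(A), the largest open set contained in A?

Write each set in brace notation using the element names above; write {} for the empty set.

interior: largest open inside A is {4} (from {}, {4})

{4}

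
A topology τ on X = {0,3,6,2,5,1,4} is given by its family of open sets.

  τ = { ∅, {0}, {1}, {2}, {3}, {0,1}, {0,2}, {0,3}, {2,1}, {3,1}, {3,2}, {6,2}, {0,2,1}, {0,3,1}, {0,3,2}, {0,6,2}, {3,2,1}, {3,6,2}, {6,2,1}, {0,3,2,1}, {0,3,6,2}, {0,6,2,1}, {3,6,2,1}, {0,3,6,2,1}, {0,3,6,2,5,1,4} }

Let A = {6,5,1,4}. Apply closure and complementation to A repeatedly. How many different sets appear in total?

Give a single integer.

cl via duality: int({0,3,2}) = {0,3,2}, so X∖{0,3,2} = {6,5,1,4}
Write k for closure, c for complement:
  1. A     = {6,5,1,4}
  2. cA    = {0,3,2}
  3. kcA   = {0,3,6,2,5,4}
  4. ckcA  = {1}
  5. kckcA = {5,1,4}
  6. ckckcA = {0,3,6,2}
applying k or c yields no new set

6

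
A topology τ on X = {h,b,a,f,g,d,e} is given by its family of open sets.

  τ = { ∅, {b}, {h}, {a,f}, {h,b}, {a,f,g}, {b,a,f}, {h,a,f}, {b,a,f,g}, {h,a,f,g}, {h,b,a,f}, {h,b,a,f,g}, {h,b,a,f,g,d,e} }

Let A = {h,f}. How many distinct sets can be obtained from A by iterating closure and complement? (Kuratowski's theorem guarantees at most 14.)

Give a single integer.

closure: X∖int(X∖A) = X∖{b} = {h,a,f,g,d,e}
Let k=closure and c=complement:
  1. A     = {h,f}
  2. kA    = {h,a,f,g,d,e}
  3. cA    = {b,a,g,d,e}
  4. ckA   = {b}
  5. kcA   = {b,a,f,g,d,e}
  6. kckA  = {b,d,e}
  7. ckcA  = {h}
  8. ckckA = {h,a,f,g}
  9. kckcA = {h,d,e}
  10. ckckcA = {b,a,f,g}
— saturated at 10

10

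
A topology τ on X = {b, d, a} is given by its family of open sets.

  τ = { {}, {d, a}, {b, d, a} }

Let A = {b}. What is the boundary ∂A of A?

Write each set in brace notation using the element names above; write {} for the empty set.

opens ⊆ A: {}; union → int = {}
complement {d, a}; its interior {d, a}; cl(A) = X∖{d, a} = {b}
boundary = {b} ∖ {} = {b}

{b}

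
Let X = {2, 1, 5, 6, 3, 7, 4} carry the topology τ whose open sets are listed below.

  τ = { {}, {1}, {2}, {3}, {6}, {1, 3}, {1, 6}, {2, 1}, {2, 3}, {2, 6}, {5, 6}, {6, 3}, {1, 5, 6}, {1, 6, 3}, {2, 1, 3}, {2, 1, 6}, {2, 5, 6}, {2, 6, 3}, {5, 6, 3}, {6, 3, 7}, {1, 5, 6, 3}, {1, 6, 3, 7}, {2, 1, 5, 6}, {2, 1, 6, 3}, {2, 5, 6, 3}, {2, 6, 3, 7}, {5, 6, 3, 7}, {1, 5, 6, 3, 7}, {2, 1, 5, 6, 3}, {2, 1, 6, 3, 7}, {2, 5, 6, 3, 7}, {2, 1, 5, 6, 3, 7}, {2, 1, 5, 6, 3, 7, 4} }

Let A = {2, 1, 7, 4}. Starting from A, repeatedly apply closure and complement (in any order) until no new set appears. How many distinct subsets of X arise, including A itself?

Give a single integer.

6

closure: X∖int(X∖A) = X∖{5, 6, 3} = {2, 1, 7, 4}
Let k=closure and c=complement:
  1. A     = {2, 1, 7, 4}
  2. cA    = {5, 6, 3}
  3. kcA   = {5, 6, 3, 7, 4}
  4. ckcA  = {2, 1}
  5. kckcA = {2, 1, 4}
  6. ckckcA = {5, 6, 3, 7}
— saturated at 6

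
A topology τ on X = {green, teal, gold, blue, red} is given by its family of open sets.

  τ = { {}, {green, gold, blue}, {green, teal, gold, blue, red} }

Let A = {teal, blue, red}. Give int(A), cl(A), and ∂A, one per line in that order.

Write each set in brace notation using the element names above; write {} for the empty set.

opens ⊆ A: {}; union → int = {}
complement {green, gold}; its interior {}; cl(A) = X∖{} = {green, teal, gold, blue, red}
boundary = {green, teal, gold, blue, red} ∖ {} = {green, teal, gold, blue, red}

int(A) = {}
cl(A)  = {green, teal, gold, blue, red}
∂A     = {green, teal, gold, blue, red}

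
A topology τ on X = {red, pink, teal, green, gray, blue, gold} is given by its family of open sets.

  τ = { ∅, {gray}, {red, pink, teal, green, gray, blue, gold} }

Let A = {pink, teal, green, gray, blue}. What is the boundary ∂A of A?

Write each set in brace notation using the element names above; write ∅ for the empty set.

opens ⊆ A: ∅, {gray}; union → int = {gray}
complement {red, gold}; its interior ∅; cl(A) = X∖∅ = {red, pink, teal, green, gray, blue, gold}
boundary = {red, pink, teal, green, gray, blue, gold} ∖ {gray} = {red, pink, teal, green, blue, gold}

{red, pink, teal, green, blue, gold}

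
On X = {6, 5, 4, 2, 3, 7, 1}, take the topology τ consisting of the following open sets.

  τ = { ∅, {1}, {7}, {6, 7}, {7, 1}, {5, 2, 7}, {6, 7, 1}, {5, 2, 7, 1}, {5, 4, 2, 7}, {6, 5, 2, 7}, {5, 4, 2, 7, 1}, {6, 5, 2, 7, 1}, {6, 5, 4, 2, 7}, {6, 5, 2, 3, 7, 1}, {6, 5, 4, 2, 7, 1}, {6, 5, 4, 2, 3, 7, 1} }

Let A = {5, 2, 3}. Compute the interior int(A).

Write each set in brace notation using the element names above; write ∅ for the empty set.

U open, U⊆A: ∅. int(A) = ⋃ = ∅

∅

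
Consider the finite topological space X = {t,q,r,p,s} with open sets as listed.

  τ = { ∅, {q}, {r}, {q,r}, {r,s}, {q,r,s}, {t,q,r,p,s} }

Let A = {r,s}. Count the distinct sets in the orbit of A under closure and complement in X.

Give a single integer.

X∖A={t,q,p}, int(X∖A)={q}, hence cl(A)={t,r,p,s}
Orbit (k=closure, c=complement):
  1. A     = {r,s}
  2. kA    = {t,r,p,s}
  3. cA    = {t,q,p}
  4. ckA   = {q}
(closed under both — stop)

4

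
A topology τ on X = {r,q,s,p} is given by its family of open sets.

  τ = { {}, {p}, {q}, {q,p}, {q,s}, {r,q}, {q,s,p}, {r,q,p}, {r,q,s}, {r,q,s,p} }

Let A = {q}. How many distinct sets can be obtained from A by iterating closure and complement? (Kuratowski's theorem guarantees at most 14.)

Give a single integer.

4

closure: X∖int(X∖A) = X∖{p} = {r,q,s}
Let k=closure and c=complement:
  1. A     = {q}
  2. kA    = {r,q,s}
  3. cA    = {r,s,p}
  4. ckA   = {p}
— saturated at 4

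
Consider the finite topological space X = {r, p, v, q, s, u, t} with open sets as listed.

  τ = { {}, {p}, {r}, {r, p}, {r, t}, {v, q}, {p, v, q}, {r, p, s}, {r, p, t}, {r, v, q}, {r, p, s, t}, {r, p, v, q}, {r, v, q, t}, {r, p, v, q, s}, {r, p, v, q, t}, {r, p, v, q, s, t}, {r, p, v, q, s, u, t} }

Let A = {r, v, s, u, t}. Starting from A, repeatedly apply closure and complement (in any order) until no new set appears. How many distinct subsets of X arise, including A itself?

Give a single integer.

cl via duality: int({p, q}) = {p}, so X∖{p} = {r, v, q, s, u, t}
Write k for closure, c for complement:
  1. A     = {r, v, s, u, t}
  2. kA    = {r, v, q, s, u, t}
  3. cA    = {p, q}
  4. ckA   = {p}
  5. kcA   = {p, v, q, s, u}
  6. kckA  = {p, s, u}
  7. ckcA  = {r, t}
  8. ckckA = {r, v, q, t}
  9. kckcA = {r, s, u, t}
  10. ckckcA = {p, v, q}
applying k or c yields no new set

10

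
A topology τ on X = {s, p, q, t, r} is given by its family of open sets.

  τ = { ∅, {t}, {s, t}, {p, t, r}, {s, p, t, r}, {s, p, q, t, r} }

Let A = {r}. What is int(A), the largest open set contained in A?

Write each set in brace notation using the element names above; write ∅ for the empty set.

∅

interior: largest open inside A is ∅ (from ∅)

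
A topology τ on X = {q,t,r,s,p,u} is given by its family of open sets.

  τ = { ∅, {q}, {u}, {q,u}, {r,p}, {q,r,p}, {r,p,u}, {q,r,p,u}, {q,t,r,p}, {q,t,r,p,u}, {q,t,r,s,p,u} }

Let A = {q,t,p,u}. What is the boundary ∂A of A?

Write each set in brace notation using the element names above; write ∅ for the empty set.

opens ⊆ A: ∅, {q}, {u}, {q,u}; union → int = {q,u}
complement {r,s}; its interior ∅; cl(A) = X∖∅ = {q,t,r,s,p,u}
boundary = {q,t,r,s,p,u} ∖ {q,u} = {t,r,s,p}

{t,r,s,p}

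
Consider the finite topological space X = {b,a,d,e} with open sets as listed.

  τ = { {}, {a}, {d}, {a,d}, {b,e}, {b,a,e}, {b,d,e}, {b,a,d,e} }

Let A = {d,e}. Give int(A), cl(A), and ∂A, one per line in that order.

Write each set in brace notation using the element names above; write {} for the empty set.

int(A) = {d}
cl(A)  = {b,d,e}
∂A     = {b,e}

open subsets of A: {}, {d}; so int(A) = {d}
closure: X∖int(X∖A) = X∖{a} = {b,d,e}
∂A = {b,d,e} minus {d} = {b,e}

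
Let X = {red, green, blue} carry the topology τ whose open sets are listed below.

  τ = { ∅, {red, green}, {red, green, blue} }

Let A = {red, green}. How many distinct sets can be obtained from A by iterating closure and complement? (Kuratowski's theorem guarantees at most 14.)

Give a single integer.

cl via duality: int({blue}) = ∅, so X∖∅ = {red, green, blue}
Write k for closure, c for complement:
  1. A     = {red, green}
  2. kA    = {red, green, blue}
  3. cA    = {blue}
  4. ckA   = ∅
applying k or c yields no new set

4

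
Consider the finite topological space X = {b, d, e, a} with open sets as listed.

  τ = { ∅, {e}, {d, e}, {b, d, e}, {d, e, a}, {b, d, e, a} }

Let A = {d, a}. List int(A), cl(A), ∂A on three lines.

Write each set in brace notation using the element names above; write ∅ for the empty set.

interior: largest open inside A is ∅ (from ∅)
cl via duality: int({b, e}) = {e}, so X∖{e} = {b, d, a}
cl∖int = {b, d, a}

int(A) = ∅
cl(A)  = {b, d, a}
∂A     = {b, d, a}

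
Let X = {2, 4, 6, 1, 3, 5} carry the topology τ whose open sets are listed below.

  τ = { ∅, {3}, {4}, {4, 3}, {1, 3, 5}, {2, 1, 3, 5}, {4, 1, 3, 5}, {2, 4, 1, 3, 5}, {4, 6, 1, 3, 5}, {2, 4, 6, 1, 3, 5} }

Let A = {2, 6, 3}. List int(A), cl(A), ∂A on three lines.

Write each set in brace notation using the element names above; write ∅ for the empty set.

open subsets of A: ∅, {3}; so int(A) = {3}
closure: X∖int(X∖A) = X∖{4} = {2, 6, 1, 3, 5}
∂A = {2, 6, 1, 3, 5} minus {3} = {2, 6, 1, 5}

int(A) = {3}
cl(A)  = {2, 6, 1, 3, 5}
∂A     = {2, 6, 1, 5}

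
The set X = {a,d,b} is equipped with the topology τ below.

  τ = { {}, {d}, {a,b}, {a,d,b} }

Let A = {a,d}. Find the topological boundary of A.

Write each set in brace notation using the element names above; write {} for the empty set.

{a,b}

U open, U⊆A: {}, {d}. int(A) = ⋃ = {d}
X∖A={b}, int(X∖A)={}, hence cl(A)={a,d,b}
∂A: remove int from cl → {a,b}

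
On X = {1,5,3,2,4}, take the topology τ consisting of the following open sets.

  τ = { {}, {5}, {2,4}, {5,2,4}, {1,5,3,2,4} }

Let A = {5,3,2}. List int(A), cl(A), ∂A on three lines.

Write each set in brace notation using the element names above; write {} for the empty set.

U open, U⊆A: {}, {5}. int(A) = ⋃ = {5}
X∖A={1,4}, int(X∖A)={}, hence cl(A)={1,5,3,2,4}
∂A: remove int from cl → {1,3,2,4}

int(A) = {5}
cl(A)  = {1,5,3,2,4}
∂A     = {1,3,2,4}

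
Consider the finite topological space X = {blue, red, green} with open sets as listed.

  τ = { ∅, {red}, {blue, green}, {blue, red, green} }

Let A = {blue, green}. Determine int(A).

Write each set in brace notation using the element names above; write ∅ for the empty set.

interior: largest open inside A is {blue, green} (from ∅, {blue, green})

{blue, green}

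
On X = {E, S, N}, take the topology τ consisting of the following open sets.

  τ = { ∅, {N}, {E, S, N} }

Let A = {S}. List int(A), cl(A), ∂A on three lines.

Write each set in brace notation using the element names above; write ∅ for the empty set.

open subsets of A: ∅; so int(A) = ∅
closure: X∖int(X∖A) = X∖{N} = {E, S}
∂A = {E, S} minus ∅ = {E, S}

int(A) = ∅
cl(A)  = {E, S}
∂A     = {E, S}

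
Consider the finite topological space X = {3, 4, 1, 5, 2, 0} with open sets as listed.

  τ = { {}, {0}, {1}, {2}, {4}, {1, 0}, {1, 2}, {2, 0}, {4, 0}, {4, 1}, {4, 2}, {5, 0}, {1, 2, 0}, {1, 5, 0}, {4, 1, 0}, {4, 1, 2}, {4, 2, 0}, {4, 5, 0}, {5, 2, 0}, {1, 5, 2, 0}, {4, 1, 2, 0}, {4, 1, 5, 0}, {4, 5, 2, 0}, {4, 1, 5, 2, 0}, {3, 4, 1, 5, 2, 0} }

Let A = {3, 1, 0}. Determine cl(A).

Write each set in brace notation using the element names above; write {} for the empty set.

cl via duality: int({4, 5, 2}) = {4, 2}, so X∖{4, 2} = {3, 1, 5, 0}

{3, 1, 5, 0}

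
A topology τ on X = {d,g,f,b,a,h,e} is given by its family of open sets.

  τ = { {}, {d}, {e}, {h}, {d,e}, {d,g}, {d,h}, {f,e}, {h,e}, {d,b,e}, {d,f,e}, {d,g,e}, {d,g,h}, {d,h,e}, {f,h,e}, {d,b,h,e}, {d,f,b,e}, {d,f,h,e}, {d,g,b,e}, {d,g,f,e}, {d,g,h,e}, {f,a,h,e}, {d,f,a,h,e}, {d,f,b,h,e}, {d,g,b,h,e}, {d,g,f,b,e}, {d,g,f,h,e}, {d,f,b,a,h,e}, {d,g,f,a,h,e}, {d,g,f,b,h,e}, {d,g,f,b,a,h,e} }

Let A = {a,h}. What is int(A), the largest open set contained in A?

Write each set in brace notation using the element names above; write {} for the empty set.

{h}

opens ⊆ A: {}, {h}; union → int = {h}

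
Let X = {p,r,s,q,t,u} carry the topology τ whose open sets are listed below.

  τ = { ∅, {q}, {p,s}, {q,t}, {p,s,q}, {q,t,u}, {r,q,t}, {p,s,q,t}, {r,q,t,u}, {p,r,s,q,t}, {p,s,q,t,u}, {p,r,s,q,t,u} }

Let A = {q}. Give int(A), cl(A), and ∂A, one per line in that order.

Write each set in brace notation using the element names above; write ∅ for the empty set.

opens ⊆ A: ∅, {q}; union → int = {q}
complement {p,r,s,t,u}; its interior {p,s}; cl(A) = X∖{p,s} = {r,q,t,u}
boundary = {r,q,t,u} ∖ {q} = {r,t,u}

int(A) = {q}
cl(A)  = {r,q,t,u}
∂A     = {r,t,u}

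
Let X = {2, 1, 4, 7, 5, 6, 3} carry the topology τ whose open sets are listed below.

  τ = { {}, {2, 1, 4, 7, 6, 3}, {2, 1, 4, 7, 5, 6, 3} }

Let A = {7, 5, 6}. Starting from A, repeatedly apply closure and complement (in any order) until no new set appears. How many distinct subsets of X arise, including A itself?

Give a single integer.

closure: X∖int(X∖A) = X∖{} = {2, 1, 4, 7, 5, 6, 3}
Let k=closure and c=complement:
  1. A     = {7, 5, 6}
  2. kA    = {2, 1, 4, 7, 5, 6, 3}
  3. cA    = {2, 1, 4, 3}
  4. ckA   = {}
— saturated at 4

4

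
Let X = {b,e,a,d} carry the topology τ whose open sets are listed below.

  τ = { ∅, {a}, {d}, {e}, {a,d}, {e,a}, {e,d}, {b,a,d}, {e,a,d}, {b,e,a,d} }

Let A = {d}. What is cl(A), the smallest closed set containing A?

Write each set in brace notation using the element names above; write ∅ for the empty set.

{b,d}

complement {b,e,a}; its interior {e,a}; cl(A) = X∖{e,a} = {b,d}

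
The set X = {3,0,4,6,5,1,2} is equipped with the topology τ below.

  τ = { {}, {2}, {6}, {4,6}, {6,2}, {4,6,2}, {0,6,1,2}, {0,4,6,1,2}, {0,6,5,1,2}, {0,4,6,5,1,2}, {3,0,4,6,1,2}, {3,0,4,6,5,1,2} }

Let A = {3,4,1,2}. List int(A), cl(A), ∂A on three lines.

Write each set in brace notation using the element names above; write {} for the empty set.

int(A) = {2}
cl(A)  = {3,0,4,5,1,2}
∂A     = {3,0,4,5,1}

open subsets of A: {}, {2}; so int(A) = {2}
closure: X∖int(X∖A) = X∖{6} = {3,0,4,5,1,2}
∂A = {3,0,4,5,1,2} minus {2} = {3,0,4,5,1}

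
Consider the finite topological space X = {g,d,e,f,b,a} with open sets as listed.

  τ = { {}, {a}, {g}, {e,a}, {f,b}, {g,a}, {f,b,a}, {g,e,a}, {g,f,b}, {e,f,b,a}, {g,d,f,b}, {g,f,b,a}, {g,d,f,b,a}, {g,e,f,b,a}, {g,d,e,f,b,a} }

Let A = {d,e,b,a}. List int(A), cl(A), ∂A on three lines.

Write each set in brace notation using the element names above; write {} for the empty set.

opens ⊆ A: {}, {a}, {e,a}; union → int = {e,a}
complement {g,f}; its interior {g}; cl(A) = X∖{g} = {d,e,f,b,a}
boundary = {d,e,f,b,a} ∖ {e,a} = {d,f,b}

int(A) = {e,a}
cl(A)  = {d,e,f,b,a}
∂A     = {d,f,b}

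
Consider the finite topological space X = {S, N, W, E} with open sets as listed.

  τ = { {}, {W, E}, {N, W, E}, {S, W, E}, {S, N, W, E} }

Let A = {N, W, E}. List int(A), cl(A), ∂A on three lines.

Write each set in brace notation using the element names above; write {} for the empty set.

opens ⊆ A: {}, {W, E}, {N, W, E}; union → int = {N, W, E}
complement {S}; its interior {}; cl(A) = X∖{} = {S, N, W, E}
boundary = {S, N, W, E} ∖ {N, W, E} = {S}

int(A) = {N, W, E}
cl(A)  = {S, N, W, E}
∂A     = {S}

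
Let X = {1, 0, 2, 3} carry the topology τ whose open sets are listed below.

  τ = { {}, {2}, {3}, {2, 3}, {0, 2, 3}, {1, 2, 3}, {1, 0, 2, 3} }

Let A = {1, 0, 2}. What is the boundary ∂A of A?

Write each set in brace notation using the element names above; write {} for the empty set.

interior: largest open inside A is {2} (from {}, {2})
cl via duality: int({3}) = {3}, so X∖{3} = {1, 0, 2}
cl∖int = {1, 0}

{1, 0}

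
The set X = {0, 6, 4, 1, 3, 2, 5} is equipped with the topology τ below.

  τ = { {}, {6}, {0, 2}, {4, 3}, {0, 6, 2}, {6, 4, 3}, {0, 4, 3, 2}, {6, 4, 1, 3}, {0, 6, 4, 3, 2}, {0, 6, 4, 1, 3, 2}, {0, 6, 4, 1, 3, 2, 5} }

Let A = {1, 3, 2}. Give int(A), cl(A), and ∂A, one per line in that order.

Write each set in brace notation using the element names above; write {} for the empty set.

int(A) = {}
cl(A)  = {0, 4, 1, 3, 2, 5}
∂A     = {0, 4, 1, 3, 2, 5}

U open, U⊆A: {}. int(A) = ⋃ = {}
X∖A={0, 6, 4, 5}, int(X∖A)={6}, hence cl(A)={0, 4, 1, 3, 2, 5}
∂A: remove int from cl → {0, 4, 1, 3, 2, 5}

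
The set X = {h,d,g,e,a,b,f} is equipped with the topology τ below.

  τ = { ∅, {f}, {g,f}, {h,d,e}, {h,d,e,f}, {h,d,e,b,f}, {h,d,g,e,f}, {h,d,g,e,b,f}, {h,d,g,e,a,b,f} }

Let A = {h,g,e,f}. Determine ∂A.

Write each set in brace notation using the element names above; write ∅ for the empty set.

{h,d,e,a,b}

U open, U⊆A: ∅, {f}, {g,f}. int(A) = ⋃ = {g,f}
X∖A={d,a,b}, int(X∖A)=∅, hence cl(A)={h,d,g,e,a,b,f}
∂A: remove int from cl → {h,d,e,a,b}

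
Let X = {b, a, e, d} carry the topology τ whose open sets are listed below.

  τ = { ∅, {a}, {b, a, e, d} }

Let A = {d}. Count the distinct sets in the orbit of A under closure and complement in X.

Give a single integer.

6

X∖A={b, a, e}, int(X∖A)={a}, hence cl(A)={b, e, d}
Orbit (k=closure, c=complement):
  1. A     = {d}
  2. kA    = {b, e, d}
  3. cA    = {b, a, e}
  4. ckA   = {a}
  5. kcA   = {b, a, e, d}
  6. ckcA  = ∅
(closed under both — stop)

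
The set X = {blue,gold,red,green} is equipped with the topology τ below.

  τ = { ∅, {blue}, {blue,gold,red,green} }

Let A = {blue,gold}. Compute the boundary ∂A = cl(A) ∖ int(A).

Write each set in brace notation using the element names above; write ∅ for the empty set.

{gold,red,green}

interior: largest open inside A is {blue} (from ∅, {blue})
cl via duality: int({red,green}) = ∅, so X∖∅ = {blue,gold,red,green}
cl∖int = {gold,red,green}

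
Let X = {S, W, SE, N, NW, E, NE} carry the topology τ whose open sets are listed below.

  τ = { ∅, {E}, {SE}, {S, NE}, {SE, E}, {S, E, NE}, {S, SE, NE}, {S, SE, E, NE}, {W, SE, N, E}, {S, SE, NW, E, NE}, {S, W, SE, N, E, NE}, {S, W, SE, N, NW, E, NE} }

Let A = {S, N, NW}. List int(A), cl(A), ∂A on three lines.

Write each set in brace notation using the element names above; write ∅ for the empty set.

int(A) = ∅
cl(A)  = {S, W, N, NW, NE}
∂A     = {S, W, N, NW, NE}

interior: largest open inside A is ∅ (from ∅)
cl via duality: int({W, SE, E, NE}) = {SE, E}, so X∖{SE, E} = {S, W, N, NW, NE}
cl∖int = {S, W, N, NW, NE}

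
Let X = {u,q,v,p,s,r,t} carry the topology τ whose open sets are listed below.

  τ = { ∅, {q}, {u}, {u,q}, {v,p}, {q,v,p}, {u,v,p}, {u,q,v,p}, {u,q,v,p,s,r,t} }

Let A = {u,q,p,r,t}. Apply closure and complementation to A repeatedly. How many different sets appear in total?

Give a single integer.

8

X∖A={v,s}, int(X∖A)=∅, hence cl(A)={u,q,v,p,s,r,t}
Orbit (k=closure, c=complement):
  1. A     = {u,q,p,r,t}
  2. kA    = {u,q,v,p,s,r,t}
  3. cA    = {v,s}
  4. ckA   = ∅
  5. kcA   = {v,p,s,r,t}
  6. ckcA  = {u,q}
  7. kckcA = {u,q,s,r,t}
  8. ckckcA = {v,p}
(closed under both — stop)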